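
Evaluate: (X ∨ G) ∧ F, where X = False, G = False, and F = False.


X = False, G = False, F = False
Step 1: X ∨ G = False OR False = False
Step 2: False ∧ F = False AND False = False
OR is true when at least one operand is true; AND requires both.

False


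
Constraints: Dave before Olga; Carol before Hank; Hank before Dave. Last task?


Constraints: Dave before Olga; Carol before Hank; Hank before Dave
The last task can have nothing scheduled after it, so it must never appear on the left of a 'before'.
Tasks appearing before some other task: Dave, Carol, Hank.
The only task not in that list is Olga → it is last.

Olga


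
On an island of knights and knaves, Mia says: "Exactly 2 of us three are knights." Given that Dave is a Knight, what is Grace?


Mia claims exactly 2 knights among Mia, Dave, Grace.
Given: Dave is a Knight.

Case 1: Mia is a Knight (tells truth)
  Then exactly 2 of the three are knights.
  Counting Mia, Dave: 2 knight(s) so far. Need 0 more → Grace = Knave.
Case 2: Mia is a Knave (lies)
  Then the count is NOT 2.
  If Grace = Knight, count = 2 = 2 → claim would be true, contradicts lie.
  If Grace = Knave, count = 1 ≠ 2 → lie confirmed ✓

Grace is a Knave.

Knave


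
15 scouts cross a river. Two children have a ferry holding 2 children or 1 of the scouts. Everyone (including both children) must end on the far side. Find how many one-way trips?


Per crossing of one of the scouts: children→, one←, one of the scouts→, one← = 4 trips
15 × 4 = 60, + 1 final children→ = 61
Minimum trips = 61

61


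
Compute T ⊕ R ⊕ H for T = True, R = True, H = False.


T = True, R = True, H = False
Step 1: T ⊕ R = True XOR True = False
Step 2: False ⊕ H = False XOR False = False
XOR is true when an odd number of operands are true.

False


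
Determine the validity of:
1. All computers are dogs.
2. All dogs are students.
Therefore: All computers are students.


Premise 1: All computers are dogs.
Premise 2: All dogs are students.
Conclusion: All computers are students.
Barbara syllogism (AAA-1): All A are B, All B are C → All A are C.
Middle term (dogs) distributed in premise 2.

Valid


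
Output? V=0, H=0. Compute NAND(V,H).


V AND H = 0
NOT(0) = 1

1


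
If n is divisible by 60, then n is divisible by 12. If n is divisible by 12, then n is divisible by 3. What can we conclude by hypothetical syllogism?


Hypothetical syllogism: P → Q, Q → R ⊢ P → R
Premise 1: n is divisible by 60 → n is divisible by 12
Premise 2: n is divisible by 12 → n is divisible by 3
Chain the implications: the middle term (n is divisible by 12) links the two.
Conclusion: If n is divisible by 60, then n is divisible by 3.

If n is divisible by 60, then n is divisible by 3.


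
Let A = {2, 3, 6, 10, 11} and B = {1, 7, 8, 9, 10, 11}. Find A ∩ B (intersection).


A = {2, 3, 6, 10, 11}
B = {1, 7, 8, 9, 10, 11}
Operation: intersection
Elements in both: 10, 11

{10, 11}


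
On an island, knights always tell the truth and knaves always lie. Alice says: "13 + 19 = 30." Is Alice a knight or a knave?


Statement: "13 + 19 = 30."
Actual: 13 + 19 = 32
Claimed: 30
Statement is FALSE → Alice lies → Knave

Knave


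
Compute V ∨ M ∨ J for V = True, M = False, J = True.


V = True, M = False, J = True
Step 1: V ∨ M = True OR False = True
Step 2: True ∨ J = True OR True = True
OR is true when at least one operand is true.

True


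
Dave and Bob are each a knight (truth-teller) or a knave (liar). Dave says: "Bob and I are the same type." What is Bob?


Dave says: "Bob and I are the same type."
Case 1: Dave is a Knight (truth-teller)
  Statement is true → they ARE the same → Bob is also a Knight
Case 2: Dave is a Knave (liar)
  Statement is false → they are NOT the same → Bob is a Knight
In both cases, Bob is a Knight.

Knight


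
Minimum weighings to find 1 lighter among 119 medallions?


Each weighing has 3 outcomes (left heavy / balance / right heavy), so k weighings distinguish at most 3^k cases; splitting into three near-equal groups achieves this.
Need 3^k ≥ 119: 3^4 = 81 < 119 ≤ 3^5 = 243
k = ⌈log₃(119)⌉ = 5

5


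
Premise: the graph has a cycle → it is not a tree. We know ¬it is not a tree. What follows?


Modus tollens: P → Q, ¬Q ⊢ ¬P
P: the graph has a cycle
Q: it is not a tree
We have P → Q and Q is false.
By modus tollens, P must be false.

It is not the case that the graph has a cycle


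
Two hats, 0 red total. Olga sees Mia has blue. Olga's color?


Total red = 0, Mia = blue
Red accounted for: 0
Remaining for Olga: 0
Olga's hat is blue.

blue


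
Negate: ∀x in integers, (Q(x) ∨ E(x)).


Original: ∀x (Q(x) ∨ E(x))
Rule: ¬∀→∃, ¬∃→∀, negate predicate.
Negation: ∃x (¬Q(x) ∧ ¬E(x))

∃x (¬Q(x) ∧ ¬E(x))


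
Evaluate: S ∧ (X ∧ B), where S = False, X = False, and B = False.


S = False, X = False, B = False
Step 1: X ∧ B = False AND False = False
Step 2: S ∧ False = False AND False = False
AND is true only when ALL operands are true.

False


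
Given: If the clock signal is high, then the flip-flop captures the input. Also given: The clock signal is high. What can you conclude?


Modus ponens: P → Q, P ⊢ Q
P: the clock signal is high
Q: the flip-flop captures the input
We have P → Q and P is true.
By modus ponens, Q must be true.

The flip-flop captures the input


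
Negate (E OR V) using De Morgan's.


De Morgan's law: ¬(P ∨ Q) ≡ ¬P ∧ ¬Q
¬(E ∨ V) = ¬E ∧ ¬V

¬E ∧ ¬V


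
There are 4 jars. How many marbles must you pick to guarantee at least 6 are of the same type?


Pigeonhole: to guarantee k in one of n categories, need (k-1)×n + 1.
k = 6, n = 4
Minimum = (6-1) × 4 + 1 = 5 × 4 + 1

21


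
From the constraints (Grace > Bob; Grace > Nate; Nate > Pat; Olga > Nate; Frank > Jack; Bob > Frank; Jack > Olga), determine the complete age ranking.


Constraints: Grace > Bob; Grace > Nate; Nate > Pat; Olga > Nate; Frank > Jack; Bob > Frank; Jack > Olga
Method: at each step, the next-highest is the one remaining person who never appears on the smaller side of a constraint between remaining people.
  Step 1: remaining {Jack, Pat, Nate, Bob, Grace, Olga, Frank}; on the smaller side: {Jack, Pat, Nate, Bob, Olga, Frank} → Grace is next (Grace > Bob; Grace > Nate).
  Step 2: remaining {Jack, Pat, Nate, Bob, Olga, Frank}; on the smaller side: {Jack, Pat, Nate, Olga, Frank} → Bob is next (Bob > Frank).
  Step 3: remaining {Jack, Pat, Nate, Olga, Frank}; on the smaller side: {Jack, Pat, Nate, Olga} → Frank is next (Frank > Jack).
  Step 4: remaining {Jack, Pat, Nate, Olga}; on the smaller side: {Pat, Nate, Olga} → Jack is next (Jack > Olga).
  Step 5: remaining {Pat, Nate, Olga}; on the smaller side: {Pat, Nate} → Olga is next (Olga > Nate).
  Step 6: remaining {Pat, Nate}; on the smaller side: {Pat} → Nate is next (Nate > Pat).
  Step 7: only Pat remains → lowest.
Final ranking (highest to lowest):

Grace > Bob > Frank > Jack > Olga > Nate > Pat


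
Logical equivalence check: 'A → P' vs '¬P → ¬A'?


Expression 1: A → P
Expression 2: ¬P → ¬A
Truth table (A P | Expr1 Expr2):
  T T |   T     T
  T F |   F     F
  F T |   T     T
  F F |   T     T
All 4 rows agree, so the expressions are logically equivalent.

Yes


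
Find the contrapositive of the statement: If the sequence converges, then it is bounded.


Original: If the sequence converges, then it is bounded
Contrapositive: If ¬Q, then ¬P
Negate Q: not (it is bounded)
Negate P: not (the sequence converges)

If not (it is bounded), then not (the sequence converges).


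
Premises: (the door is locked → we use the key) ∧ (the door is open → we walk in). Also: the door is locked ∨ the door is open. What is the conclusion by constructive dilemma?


Constructive dilemma: (P → Q) ∧ (R → S), P ∨ R ⊢ Q ∨ S
Premise 1: the door is locked → we use the key
Premise 2: the door is open → we walk in
Premise 3: the door is locked ∨ the door is open
Case 1: Assuming the door is locked, then by Premise 1, we use the key.
Case 2: Assuming the door is open, then by Premise 2, we walk in.
Since one of the door is locked or the door is open must hold, we get we use the key or we walk in.

We use the key or we walk in.


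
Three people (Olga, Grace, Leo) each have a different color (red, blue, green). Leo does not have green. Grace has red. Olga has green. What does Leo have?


From clues:
  Olga → green
  Grace → red
By elimination, Leo gets the remaining.

blue


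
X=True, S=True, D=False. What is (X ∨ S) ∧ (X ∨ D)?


X = True, S = True, D = False
Expression: (X ∨ S) ∧ (X ∨ D)
Step 1: X ∨ S = True OR True = True
Step 2: X ∨ D = True OR False = True
Step 3: (True) ∧ (True) = True AND True = True

True


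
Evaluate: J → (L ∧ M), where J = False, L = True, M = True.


J = False, L = True, M = True
Step 1: L ∧ M = True AND True = True
Step 2: J → (True): false only when J=True and consequent=False.
Result: True

True


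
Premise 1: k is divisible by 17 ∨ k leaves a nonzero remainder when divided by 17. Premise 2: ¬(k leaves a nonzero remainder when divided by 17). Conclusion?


Disjunctive syllogism: P ∨ Q, ¬P ⊢ Q
Disjunction: k is divisible by 17 ∨ k leaves a nonzero remainder when divided by 17
We know it is not the case that k leaves a nonzero remainder when divided by 17.
By disjunctive syllogism, the other disjunct must be true.

k is divisible by 17


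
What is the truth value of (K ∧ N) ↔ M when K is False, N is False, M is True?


K = False, N = False, M = True
Step 1: K ∧ N = False AND False = False
Step 2: (False) ↔ M: true when both sides have same truth value.
Result: False ↔ True = False

False


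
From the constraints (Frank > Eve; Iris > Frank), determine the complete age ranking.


Constraints: Frank > Eve; Iris > Frank
Method: at each step, the next-highest is the one remaining person who never appears on the smaller side of a constraint between remaining people.
  Step 1: remaining {Eve, Frank, Iris}; on the smaller side: {Eve, Frank} → Iris is next (Iris > Frank).
  Step 2: remaining {Eve, Frank}; on the smaller side: {Eve} → Frank is next (Frank > Eve).
  Step 3: only Eve remains → lowest.
Final ranking (highest to lowest):

Iris > Frank > Eve


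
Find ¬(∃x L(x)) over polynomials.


Original: ∃x L(x)
Rule: ¬∀→∃, ¬∃→∀, negate predicate.
Negation: ∀x ¬L(x)

∀x ¬L(x)


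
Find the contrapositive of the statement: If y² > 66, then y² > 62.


Original: If y² > 66, then y² > 62
Contrapositive: If ¬Q, then ¬P
Negate Q: not (y² > 62)
Negate P: not (y² > 66)

If not (y² > 62), then not (y² > 66).


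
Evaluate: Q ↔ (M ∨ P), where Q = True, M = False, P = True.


Q = True, M = False, P = True
Step 1: M ∨ P = False OR True = True
Step 2: Q ↔ (True): true when both sides have same truth value.
Result: True ↔ True = True

True


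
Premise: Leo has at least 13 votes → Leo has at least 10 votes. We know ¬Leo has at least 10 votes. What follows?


Modus tollens: P → Q, ¬Q ⊢ ¬P
P: Leo has at least 13 votes
Q: Leo has at least 10 votes
We have P → Q and Q is false.
By modus tollens, P must be false.

It is not the case that Leo has at least 13 votes


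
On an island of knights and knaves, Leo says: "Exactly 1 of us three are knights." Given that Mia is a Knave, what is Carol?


Leo claims exactly 1 knights among Leo, Mia, Carol.
Given: Mia is a Knave.

Case 1: Leo is a Knight (tells truth)
  Then exactly 1 of the three are knights.
  Counting Leo, Mia: 1 knight(s) so far. Need 0 more → Carol = Knave.
Case 2: Leo is a Knave (lies)
  Then the count is NOT 1.
  If Carol = Knight, count = 1 = 1 → claim would be true, contradicts lie.
  If Carol = Knave, count = 0 ≠ 1 → lie confirmed ✓

Carol is a Knave.

Knave


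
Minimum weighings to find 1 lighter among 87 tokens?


Each weighing has 3 outcomes (left heavy / balance / right heavy), so k weighings distinguish at most 3^k cases; splitting into three near-equal groups achieves this.
Need 3^k ≥ 87: 3^4 = 81 < 87 ≤ 3^5 = 243
k = ⌈log₃(87)⌉ = 5

5


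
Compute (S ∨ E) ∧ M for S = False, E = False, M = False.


S = False, E = False, M = False
Step 1: S ∨ E = False OR False = False
Step 2: False ∧ M = False AND False = False
OR is true when at least one operand is true; AND requires both.

False


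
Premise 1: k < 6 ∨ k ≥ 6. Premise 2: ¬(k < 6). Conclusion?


Disjunctive syllogism: P ∨ Q, ¬P ⊢ Q
Disjunction: k < 6 ∨ k ≥ 6
We know it is not the case that k < 6.
By disjunctive syllogism, the other disjunct must be true.

k ≥ 6


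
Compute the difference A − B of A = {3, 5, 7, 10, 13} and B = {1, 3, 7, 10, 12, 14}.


A = {3, 5, 7, 10, 13}
B = {1, 3, 7, 10, 12, 14}
Operation: difference A − B
In A but not B: 5, 13

{5, 13}


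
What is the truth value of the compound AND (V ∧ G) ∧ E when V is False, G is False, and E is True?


V = False, G = False, E = True
Step 1: V ∧ G = False AND False = False
Step 2: False ∧ E = False AND True = False
AND is true only when ALL operands are true.

False


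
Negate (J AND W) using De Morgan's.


De Morgan's law: ¬(P ∧ Q) ≡ ¬P ∨ ¬Q
¬(J ∧ W) = ¬J ∨ ¬W

¬J ∨ ¬W


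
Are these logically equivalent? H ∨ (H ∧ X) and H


Expression 1: H ∨ (H ∧ X)
Expression 2: H
Truth table (H X | Expr1 Expr2):
  T T |   T     T
  T F |   T     T
  F T |   F     F
  F F |   F     F
All 4 rows agree, so the expressions are logically equivalent.

Yes


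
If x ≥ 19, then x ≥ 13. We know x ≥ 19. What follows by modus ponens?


Modus ponens: P → Q, P ⊢ Q
P: x ≥ 19
Q: x ≥ 13
We have P → Q and P is true.
By modus ponens, Q must be true.

x ≥ 13


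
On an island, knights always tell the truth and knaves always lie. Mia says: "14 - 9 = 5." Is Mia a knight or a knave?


Statement: "14 - 9 = 5."
Actual: 14 - 9 = 5
Claimed: 5
Statement is TRUE → Mia tells the truth → Knight

Knight


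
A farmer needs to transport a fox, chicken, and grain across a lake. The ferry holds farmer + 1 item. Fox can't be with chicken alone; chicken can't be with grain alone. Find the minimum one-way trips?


1. farmer+chicken → 2. farmer ← 3. farmer+fox → 4. farmer+chicken ← 5. farmer+grain → 6. farmer ← 7. farmer+chicken →
Minimum trips = 7

7


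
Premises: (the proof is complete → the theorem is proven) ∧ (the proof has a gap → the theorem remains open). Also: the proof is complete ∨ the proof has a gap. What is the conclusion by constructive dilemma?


Constructive dilemma: (P → Q) ∧ (R → S), P ∨ R ⊢ Q ∨ S
Premise 1: the proof is complete → the theorem is proven
Premise 2: the proof has a gap → the theorem remains open
Premise 3: the proof is complete ∨ the proof has a gap
Case 1: Assuming the proof is complete, then by Premise 1, the theorem is proven.
Case 2: Assuming the proof has a gap, then by Premise 2, the theorem remains open.
Since one of the proof is complete or the proof has a gap must hold, we get the theorem is proven or the theorem remains open.

The theorem is proven or the theorem remains open.


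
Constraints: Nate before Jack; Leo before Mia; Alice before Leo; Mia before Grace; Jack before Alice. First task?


Constraints: Nate before Jack; Leo before Mia; Alice before Leo; Mia before Grace; Jack before Alice
The first task can have nothing scheduled before it, so it must never appear on the right of a 'before'.
Tasks appearing after some 'before': Jack, Mia, Leo, Grace, Alice.
The only task not in that list is Nate → it is first.

Nate


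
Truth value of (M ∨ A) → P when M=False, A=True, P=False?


M = False, A = True, P = False
Expression: (M ∨ A) → P
Step 1: M ∨ A = False OR True = True
Step 2: (True) → P = True → False (false only if antecedent True and consequent False) = False

False


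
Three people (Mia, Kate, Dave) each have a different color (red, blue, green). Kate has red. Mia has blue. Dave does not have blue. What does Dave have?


From clues:
  Kate → red
  Mia → blue
By elimination, Dave gets the remaining.

green


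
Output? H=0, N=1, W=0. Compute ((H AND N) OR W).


H AND N = 0&1 = 0
0 OR 0 = 0

0


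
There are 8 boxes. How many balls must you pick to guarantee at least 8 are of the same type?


Pigeonhole: to guarantee k in one of n categories, need (k-1)×n + 1.
k = 8, n = 8
Minimum = (8-1) × 8 + 1 = 7 × 8 + 1

57


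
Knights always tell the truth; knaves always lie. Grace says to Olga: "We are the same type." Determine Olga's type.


Grace says: "We are the same type."
Case 1: Grace is a Knight (truth-teller)
  Statement is true → they ARE the same → Olga is also a Knight
Case 2: Grace is a Knave (liar)
  Statement is false → they are NOT the same → Olga is a Knight
In both cases, Olga is a Knight.

Knight


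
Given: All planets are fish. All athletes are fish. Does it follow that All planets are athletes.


Premise 1: All planets are fish.
Premise 2: All athletes are fish.
Conclusion: All planets are athletes.
Fallacy: undistributed middle. fish is predicate in both.
Counterexample: planets and athletes could be disjoint subsets of fish.

Invalid


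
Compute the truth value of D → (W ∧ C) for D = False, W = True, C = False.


D = False, W = True, C = False
Step 1: W ∧ C = True AND False = False
Step 2: D → (False): false only when D=True and consequent=False.
Result: True

True


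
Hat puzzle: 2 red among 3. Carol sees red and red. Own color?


Total red = 2, seen red = 2
Own red = 2 - 2 = 0
Carol's hat is blue.

blue


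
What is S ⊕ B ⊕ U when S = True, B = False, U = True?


S = True, B = False, U = True
Step 1: S ⊕ B = True XOR False = True
Step 2: True ⊕ U = True XOR True = False
XOR is true when an odd number of operands are true.

False


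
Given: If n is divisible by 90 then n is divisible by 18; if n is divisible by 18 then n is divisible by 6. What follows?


Hypothetical syllogism: P → Q, Q → R ⊢ P → R
Premise 1: n is divisible by 90 → n is divisible by 18
Premise 2: n is divisible by 18 → n is divisible by 6
Chain the implications: the middle term (n is divisible by 18) links the two.
Conclusion: If n is divisible by 90, then n is divisible by 6.

If n is divisible by 90, then n is divisible by 6.


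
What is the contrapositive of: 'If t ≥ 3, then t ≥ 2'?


Original: If t ≥ 3, then t ≥ 2
Contrapositive: If ¬Q, then ¬P
Negate Q: not (t ≥ 2)
Negate P: not (t ≥ 3)

If not (t ≥ 2), then not (t ≥ 3).


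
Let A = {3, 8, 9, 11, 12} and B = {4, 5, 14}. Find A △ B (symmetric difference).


A = {3, 8, 9, 11, 12}
B = {4, 5, 14}
Operation: symmetric difference
In A only: [3, 8, 9, 11, 12], in B only: [4, 5, 14]

{3, 4, 5, 8, 9, 11, 12, 14}


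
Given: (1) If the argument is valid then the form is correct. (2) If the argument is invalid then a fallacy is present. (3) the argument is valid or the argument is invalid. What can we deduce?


Constructive dilemma: (P → Q) ∧ (R → S), P ∨ R ⊢ Q ∨ S
Premise 1: the argument is valid → the form is correct
Premise 2: the argument is invalid → a fallacy is present
Premise 3: the argument is valid ∨ the argument is invalid
Case 1: Assuming the argument is valid, then by Premise 1, the form is correct.
Case 2: Assuming the argument is invalid, then by Premise 2, a fallacy is present.
Since one of the argument is valid or the argument is invalid must hold, we get the form is correct or a fallacy is present.

The form is correct or a fallacy is present.


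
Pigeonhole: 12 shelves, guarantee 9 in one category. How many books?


Pigeonhole: to guarantee k in one of n categories, need (k-1)×n + 1.
k = 9, n = 12
Minimum = (9-1) × 12 + 1 = 8 × 12 + 1

97


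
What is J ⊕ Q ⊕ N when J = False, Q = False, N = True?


J = False, Q = False, N = True
Step 1: J ⊕ Q = False XOR False = False
Step 2: False ⊕ N = False XOR True = True
XOR is true when an odd number of operands are true.

True


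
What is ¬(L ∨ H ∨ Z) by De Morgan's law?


De Morgan's law: ¬(P ∨ Q ∨ R) ≡ ¬P ∧ ¬Q ∧ ¬R
¬(L ∨ H ∨ Z) = ¬L ∧ ¬H ∧ ¬Z

¬L ∧ ¬H ∧ ¬Z


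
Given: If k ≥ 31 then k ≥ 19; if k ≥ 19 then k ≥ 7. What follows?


Hypothetical syllogism: P → Q, Q → R ⊢ P → R
Premise 1: k ≥ 31 → k ≥ 19
Premise 2: k ≥ 19 → k ≥ 7
Chain the implications: the middle term (k ≥ 19) links the two.
Conclusion: If k ≥ 31, then k ≥ 7.

If k ≥ 31, then k ≥ 7.


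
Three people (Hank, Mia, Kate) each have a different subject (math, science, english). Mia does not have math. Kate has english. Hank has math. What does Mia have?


From clues:
  Kate → english
  Hank → math
By elimination, Mia gets the remaining.

science


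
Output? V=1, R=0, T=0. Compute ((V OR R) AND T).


V OR R = 1|0 = 1
1 AND 0 = 0

0


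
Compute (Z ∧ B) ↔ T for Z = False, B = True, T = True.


Z = False, B = True, T = True
Step 1: Z ∧ B = False AND True = False
Step 2: (False) ↔ T: true when both sides have same truth value.
Result: False ↔ True = False

False


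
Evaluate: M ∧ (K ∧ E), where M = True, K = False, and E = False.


M = True, K = False, E = False
Step 1: K ∧ E = False AND False = False
Step 2: M ∧ False = True AND False = False
AND is true only when ALL operands are true.

False


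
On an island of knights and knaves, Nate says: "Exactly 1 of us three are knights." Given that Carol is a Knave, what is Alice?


Nate claims exactly 1 knights among Nate, Carol, Alice.
Given: Carol is a Knave.

Case 1: Nate is a Knight (tells truth)
  Then exactly 1 of the three are knights.
  Counting Nate, Carol: 1 knight(s) so far. Need 0 more → Alice = Knave.
Case 2: Nate is a Knave (lies)
  Then the count is NOT 1.
  If Alice = Knight, count = 1 = 1 → claim would be true, contradicts lie.
  If Alice = Knave, count = 0 ≠ 1 → lie confirmed ✓

Alice is a Knave.

Knave


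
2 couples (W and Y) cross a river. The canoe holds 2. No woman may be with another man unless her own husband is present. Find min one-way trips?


Label couples W and Y.
1. WW+WY → (far: WW,WY; near: HW,HY)
2. WW ←   (far: WY; near: HW,HY,WW)
3. HW+HY → (far: HW,HY,WY; near: WW)
4. HW ←   (far: HY,WY; near: HW,WW)  — HW returns, since WW is alone on near bank
5. HW+WW → (far: all four; near: empty)
Every state respects the constraint.
Minimum trips = 5

5


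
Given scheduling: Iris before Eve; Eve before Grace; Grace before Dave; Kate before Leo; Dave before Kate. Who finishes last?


Constraints: Iris before Eve; Eve before Grace; Grace before Dave; Kate before Leo; Dave before Kate
The last task can have nothing scheduled after it, so it must never appear on the left of a 'before'.
Tasks appearing before some other task: Iris, Eve, Grace, Kate, Dave.
The only task not in that list is Leo → it is last.

Leo


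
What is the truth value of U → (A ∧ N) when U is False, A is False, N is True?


U = False, A = False, N = True
Step 1: A ∧ N = False AND True = False
Step 2: U → (False): false only when U=True and consequent=False.
Result: True

True


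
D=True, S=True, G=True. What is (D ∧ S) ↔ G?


D = True, S = True, G = True
Expression: (D ∧ S) ↔ G
Step 1: D ∧ S = True AND True = True
Step 2: (True) ↔ G = (True iff True) = True

True


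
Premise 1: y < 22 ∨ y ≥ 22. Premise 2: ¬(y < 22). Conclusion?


Disjunctive syllogism: P ∨ Q, ¬P ⊢ Q
Disjunction: y < 22 ∨ y ≥ 22
We know it is not the case that y < 22.
By disjunctive syllogism, the other disjunct must be true.

y ≥ 22


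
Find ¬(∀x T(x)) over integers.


Original: ∀x T(x)
Rule: ¬∀→∃, ¬∃→∀, negate predicate.
Negation: ∃x ¬T(x)

∃x ¬T(x)


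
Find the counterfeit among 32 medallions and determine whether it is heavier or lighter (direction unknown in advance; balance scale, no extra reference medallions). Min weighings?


Let n = 32. 64 possibilities (n medallions × lighter/heavier); each weighing has 3 outcomes.
Bound for k weighings: say the first weighing puts j medallions on each pan. If it tips, the 2j weighed medallions remain suspects (each with a known direction) and k-1 weighings give 3^(k-1) outcomes; 3^(k-1) is odd, so 2j ≤ 3^(k-1) - 1. If it balances, the n - 2j unweighed medallions remain with direction unknown: 2(n - 2j) ≤ 3^(k-1) - 1 by the same parity argument. Adding, n ≤ (3^(k-1) - 1) + (3^(k-1) - 1)/2 = (3^k - 3)/2, and the classical three-group strategy achieves this (3 medallions in 2 weighings, 12 in 3, 39 in 4, 120 in 5).
So we need the smallest k with (3^k - 3)/2 ≥ 32.
k = 3: (3^3 - 3)/2 = 12 < 32 ✗
k = 4: (3^4 - 3)/2 = 39 ≥ 32 ✓

4


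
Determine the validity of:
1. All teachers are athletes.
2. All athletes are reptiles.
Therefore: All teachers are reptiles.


Premise 1: All teachers are athletes.
Premise 2: All athletes are reptiles.
Conclusion: All teachers are reptiles.
Barbara syllogism (AAA-1): All A are B, All B are C → All A are C.
Middle term (athletes) distributed in premise 2.

Valid


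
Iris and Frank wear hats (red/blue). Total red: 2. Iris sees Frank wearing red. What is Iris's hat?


Total red = 2, Frank = red
Red accounted for: 1
Remaining for Iris: 1
Iris's hat is red.

red


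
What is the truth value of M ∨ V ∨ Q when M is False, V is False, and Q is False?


M = False, V = False, Q = False
Step 1: M ∨ V = False OR False = False
Step 2: False ∨ Q = False OR False = False
OR is true when at least one operand is true.

False


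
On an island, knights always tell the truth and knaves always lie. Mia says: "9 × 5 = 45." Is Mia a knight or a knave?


Statement: "9 × 5 = 45."
Actual: 9 × 5 = 45
Claimed: 45
Statement is TRUE → Mia tells the truth → Knight

Knight


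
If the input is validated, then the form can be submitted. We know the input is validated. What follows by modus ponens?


Modus ponens: P → Q, P ⊢ Q
P: the input is validated
Q: the form can be submitted
We have P → Q and P is true.
By modus ponens, Q must be true.

The form can be submitted


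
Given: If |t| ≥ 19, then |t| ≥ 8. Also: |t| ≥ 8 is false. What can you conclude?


Modus tollens: P → Q, ¬Q ⊢ ¬P
P: |t| ≥ 19
Q: |t| ≥ 8
We have P → Q and Q is false.
By modus tollens, P must be false.

It is not the case that |t| ≥ 19


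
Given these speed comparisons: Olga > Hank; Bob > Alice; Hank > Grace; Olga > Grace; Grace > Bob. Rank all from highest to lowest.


Constraints: Olga > Hank; Bob > Alice; Hank > Grace; Olga > Grace; Grace > Bob
Method: at each step, the next-highest is the one remaining person who never appears on the smaller side of a constraint between remaining people.
  Step 1: remaining {Grace, Bob, Alice, Hank, Olga}; on the smaller side: {Grace, Bob, Alice, Hank} → Olga is next (Olga > Hank; Olga > Grace).
  Step 2: remaining {Grace, Bob, Alice, Hank}; on the smaller side: {Grace, Bob, Alice} → Hank is next (Hank > Grace).
  Step 3: remaining {Grace, Bob, Alice}; on the smaller side: {Bob, Alice} → Grace is next (Grace > Bob).
  Step 4: remaining {Bob, Alice}; on the smaller side: {Alice} → Bob is next (Bob > Alice).
  Step 5: only Alice remains → lowest.
Final ranking (highest to lowest):

Olga > Hank > Grace > Bob > Alice


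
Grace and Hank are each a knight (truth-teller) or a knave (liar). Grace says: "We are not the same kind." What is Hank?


Grace says: "We are not the same kind."
Case 1: Grace is a Knight (truth-teller)
  Statement is true → they ARE different → Hank is a Knave
Case 2: Grace is a Knave (liar)
  Statement is false → they are NOT different → Hank is a Knave
In both cases, Hank is a Knave.

Knave


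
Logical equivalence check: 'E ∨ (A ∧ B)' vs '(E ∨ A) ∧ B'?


Expression 1: E ∨ (A ∧ B)
Expression 2: (E ∨ A) ∧ B
Truth table (E A B | Expr1 Expr2):
  T T T |   T     T
  T T F |   T     F   ← differ
  T F T |   T     T
  T F F |   T     F   ← differ
  F T T |   T     T
  F T F |   F     F
  F F T |   F     F
  F F F |   F     F
Counterexample: E=T, A=T, B=F gives Expr1 = T but Expr2 = F, so the expressions are NOT logically equivalent.

No


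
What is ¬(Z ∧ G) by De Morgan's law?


De Morgan's law: ¬(P ∧ Q) ≡ ¬P ∨ ¬Q
¬(Z ∧ G) = ¬Z ∨ ¬G

¬Z ∨ ¬G


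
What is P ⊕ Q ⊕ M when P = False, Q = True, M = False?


P = False, Q = True, M = False
Step 1: P ⊕ Q = False XOR True = True
Step 2: True ⊕ M = True XOR False = True
XOR is true when an odd number of operands are true.

True


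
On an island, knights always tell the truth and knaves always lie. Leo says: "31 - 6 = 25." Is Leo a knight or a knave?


Statement: "31 - 6 = 25."
Actual: 31 - 6 = 25
Claimed: 25
Statement is TRUE → Leo tells the truth → Knight

Knight


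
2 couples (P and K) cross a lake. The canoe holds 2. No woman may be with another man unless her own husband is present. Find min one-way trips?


Label couples P and K.
1. WP+WK → (far: WP,WK; near: HP,HK)
2. WP ←   (far: WK; near: HP,HK,WP)
3. HP+HK → (far: HP,HK,WK; near: WP)
4. HP ←   (far: HK,WK; near: HP,WP)  — HP returns, since WP is alone on near bank
5. HP+WP → (far: all four; near: empty)
Every state respects the constraint.
Minimum trips = 5

5


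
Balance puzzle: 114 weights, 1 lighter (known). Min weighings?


Each weighing has 3 outcomes (left heavy / balance / right heavy), so k weighings distinguish at most 3^k cases; splitting into three near-equal groups achieves this.
Need 3^k ≥ 114: 3^4 = 81 < 114 ≤ 3^5 = 243
k = ⌈log₃(114)⌉ = 5

5


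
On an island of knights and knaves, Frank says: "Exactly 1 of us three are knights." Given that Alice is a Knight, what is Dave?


Frank claims exactly 1 knights among Frank, Alice, Dave.
Given: Alice is a Knight.

Case 1: Frank is a Knight (tells truth)
  Then exactly 1 of the three are knights.
  Counting Frank, Alice: 2 knight(s) so far. Need -1 more → impossible.
Case 2: Frank is a Knave (lies)
  Then the count is NOT 1.
  If Dave = Knave, count = 1 = 1 → claim would be true, contradicts lie.
  If Dave = Knight, count = 2 ≠ 1 → lie confirmed ✓

Dave is a Knight.

Knight


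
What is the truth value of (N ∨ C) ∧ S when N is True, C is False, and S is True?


N = True, C = False, S = True
Step 1: N ∨ C = True OR False = True
Step 2: True ∧ S = True AND True = True
OR is true when at least one operand is true; AND requires both.

True


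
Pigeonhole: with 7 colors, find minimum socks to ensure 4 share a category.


Pigeonhole: to guarantee k in one of n categories, need (k-1)×n + 1.
k = 4, n = 7
Minimum = (4-1) × 7 + 1 = 3 × 7 + 1

22


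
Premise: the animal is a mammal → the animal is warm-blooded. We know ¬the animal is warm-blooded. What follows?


Modus tollens: P → Q, ¬Q ⊢ ¬P
P: the animal is a mammal
Q: the animal is warm-blooded
We have P → Q and Q is false.
By modus tollens, P must be false.

It is not the case that the animal is a mammal


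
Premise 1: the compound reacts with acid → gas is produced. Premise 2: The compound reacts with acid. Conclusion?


Modus ponens: P → Q, P ⊢ Q
P: the compound reacts with acid
Q: gas is produced
We have P → Q and P is true.
By modus ponens, Q must be true.

Gas is produced


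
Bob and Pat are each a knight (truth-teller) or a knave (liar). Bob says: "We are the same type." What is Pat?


Bob says: "We are the same type."
Case 1: Bob is a Knight (truth-teller)
  Statement is true → they ARE the same → Pat is also a Knight
Case 2: Bob is a Knave (liar)
  Statement is false → they are NOT the same → Pat is a Knight
In both cases, Pat is a Knight.

Knight


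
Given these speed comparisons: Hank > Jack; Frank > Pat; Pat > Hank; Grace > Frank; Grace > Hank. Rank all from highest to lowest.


Constraints: Hank > Jack; Frank > Pat; Pat > Hank; Grace > Frank; Grace > Hank
Method: at each step, the next-highest is the one remaining person who never appears on the smaller side of a constraint between remaining people.
  Step 1: remaining {Grace, Pat, Jack, Hank, Frank}; on the smaller side: {Pat, Jack, Hank, Frank} → Grace is next (Grace > Frank; Grace > Hank).
  Step 2: remaining {Pat, Jack, Hank, Frank}; on the smaller side: {Pat, Jack, Hank} → Frank is next (Frank > Pat).
  Step 3: remaining {Pat, Jack, Hank}; on the smaller side: {Jack, Hank} → Pat is next (Pat > Hank).
  Step 4: remaining {Jack, Hank}; on the smaller side: {Jack} → Hank is next (Hank > Jack).
  Step 5: only Jack remains → lowest.
Final ranking (highest to lowest):

Grace > Frank > Pat > Hank > Jack


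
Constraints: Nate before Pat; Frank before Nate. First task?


Constraints: Nate before Pat; Frank before Nate
The first task can have nothing scheduled before it, so it must never appear on the right of a 'before'.
Tasks appearing after some 'before': Pat, Nate.
The only task not in that list is Frank → it is first.

Frank


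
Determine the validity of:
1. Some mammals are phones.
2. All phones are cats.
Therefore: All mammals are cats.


Premise 1: Some mammals are phones.
Premise 2: All phones are cats.
Conclusion: All mammals are cats.
Fallacy: illicit minor. The minor term (mammals) is distributed in the conclusion ('All mammals ...') but undistributed in its premise ('Some mammals are phones' doesn't cover all mammals).
Only 'Some mammals are cats' follows, not 'All'.

Invalid


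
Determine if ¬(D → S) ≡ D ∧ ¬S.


Expression 1: ¬(D → S)
Expression 2: D ∧ ¬S
Truth table (D S | Expr1 Expr2):
  T T |   F     F
  T F |   T     T
  F T |   F     F
  F F |   F     F
All 4 rows agree, so the expressions are logically equivalent.

Yes


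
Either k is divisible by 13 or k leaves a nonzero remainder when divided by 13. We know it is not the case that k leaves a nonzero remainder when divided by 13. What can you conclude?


Disjunctive syllogism: P ∨ Q, ¬P ⊢ Q
Disjunction: k is divisible by 13 ∨ k leaves a nonzero remainder when divided by 13
We know it is not the case that k leaves a nonzero remainder when divided by 13.
By disjunctive syllogism, the other disjunct must be true.

k is divisible by 13


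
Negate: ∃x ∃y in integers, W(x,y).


Original: ∃x ∃y W(x,y)
Rule: ¬∀→∃, ¬∃→∀, negate predicate.
Negation: ∀x ∀y ¬W(x,y)

∀x ∀y ¬W(x,y)


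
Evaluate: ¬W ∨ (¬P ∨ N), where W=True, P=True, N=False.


W = True, P = True, N = False
Expression: ¬W ∨ (¬P ∨ N)
Step 1: ¬P = NOT True = False
Step 2: ¬P ∨ N = False OR False = False
Step 3: ¬W = NOT True = False
Step 4: (False) ∨ (False) = False OR False = False

False


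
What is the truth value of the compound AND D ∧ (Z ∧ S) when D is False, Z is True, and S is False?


D = False, Z = True, S = False
Step 1: Z ∧ S = True AND False = False
Step 2: D ∧ False = False AND False = False
AND is true only when ALL operands are true.

False


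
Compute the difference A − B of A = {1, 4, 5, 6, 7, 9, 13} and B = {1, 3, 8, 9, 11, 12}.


A = {1, 4, 5, 6, 7, 9, 13}
B = {1, 3, 8, 9, 11, 12}
Operation: difference A − B
In A but not B: 4, 5, 6, 7, 13

{4, 5, 6, 7, 13}


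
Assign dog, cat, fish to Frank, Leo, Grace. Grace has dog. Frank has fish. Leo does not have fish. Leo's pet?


From clues:
  Grace → dog
  Frank → fish
By elimination, Leo gets the remaining.

cat


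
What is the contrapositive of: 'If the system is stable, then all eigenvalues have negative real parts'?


Original: If the system is stable, then all eigenvalues have negative real parts
Contrapositive: If ¬Q, then ¬P
Negate Q: not (all eigenvalues have negative real parts)
Negate P: not (the system is stable)

If not (all eigenvalues have negative real parts), then not (the system is stable).


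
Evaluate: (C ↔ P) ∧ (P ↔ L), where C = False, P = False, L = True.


C = False, P = False, L = True
Step 1: C ↔ P is true when C and P have the same value. Result: True
Step 2: P ↔ L is true when P and L have the same value. Result: False
Step 3: True ∧ False = False

False


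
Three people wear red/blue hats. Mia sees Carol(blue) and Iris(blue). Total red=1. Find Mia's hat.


Total red = 1, seen red = 0
Own red = 1 - 0 = 1
Mia's hat is red.

red


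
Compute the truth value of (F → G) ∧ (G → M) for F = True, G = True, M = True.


F = True, G = True, M = True
Step 1: F → G is false only when F=True and G=False. Result: True
Step 2: G → M is false only when G=True and M=False. Result: True
Step 3: True ∧ True = True

True


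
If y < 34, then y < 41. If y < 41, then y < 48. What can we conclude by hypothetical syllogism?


Hypothetical syllogism: P → Q, Q → R ⊢ P → R
Premise 1: y < 34 → y < 41
Premise 2: y < 41 → y < 48
Chain the implications: the middle term (y < 41) links the two.
Conclusion: If y < 34, then y < 48.

If y < 34, then y < 48.


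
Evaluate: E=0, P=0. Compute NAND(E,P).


E AND P = 0
NOT(0) = 1

1


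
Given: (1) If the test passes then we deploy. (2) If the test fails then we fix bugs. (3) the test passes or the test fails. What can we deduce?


Constructive dilemma: (P → Q) ∧ (R → S), P ∨ R ⊢ Q ∨ S
Premise 1: the test passes → we deploy
Premise 2: the test fails → we fix bugs
Premise 3: the test passes ∨ the test fails
Case 1: Assuming the test passes, then by Premise 1, we deploy.
Case 2: Assuming the test fails, then by Premise 2, we fix bugs.
Since one of the test passes or the test fails must hold, we get we deploy or we fix bugs.

We deploy or we fix bugs.


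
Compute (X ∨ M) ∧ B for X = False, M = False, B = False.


X = False, M = False, B = False
Step 1: X ∨ M = False OR False = False
Step 2: False ∧ B = False AND False = False
OR is true when at least one operand is true; AND requires both.

False


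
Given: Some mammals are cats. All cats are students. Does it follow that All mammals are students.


Premise 1: Some mammals are cats.
Premise 2: All cats are students.
Conclusion: All mammals are students.
Fallacy: illicit minor. The minor term (mammals) is distributed in the conclusion ('All mammals ...') but undistributed in its premise ('Some mammals are cats' doesn't cover all mammals).
Only 'Some mammals are students' follows, not 'All'.

Invalid


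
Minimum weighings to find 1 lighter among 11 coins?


Each weighing has 3 outcomes (left heavy / balance / right heavy), so k weighings distinguish at most 3^k cases; splitting into three near-equal groups achieves this.
Need 3^k ≥ 11: 3^2 = 9 < 11 ≤ 3^3 = 27
k = ⌈log₃(11)⌉ = 3

3


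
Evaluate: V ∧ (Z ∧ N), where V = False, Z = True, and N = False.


V = False, Z = True, N = False
Step 1: Z ∧ N = True AND False = False
Step 2: V ∧ False = False AND False = False
AND is true only when ALL operands are true.

False


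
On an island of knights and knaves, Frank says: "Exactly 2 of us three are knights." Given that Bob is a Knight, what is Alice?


Frank claims exactly 2 knights among Frank, Bob, Alice.
Given: Bob is a Knight.

Case 1: Frank is a Knight (tells truth)
  Then exactly 2 of the three are knights.
  Counting Frank, Bob: 2 knight(s) so far. Need 0 more → Alice = Knave.
Case 2: Frank is a Knave (lies)
  Then the count is NOT 2.
  If Alice = Knight, count = 2 = 2 → claim would be true, contradicts lie.
  If Alice = Knave, count = 1 ≠ 2 → lie confirmed ✓

Alice is a Knave.

Knave


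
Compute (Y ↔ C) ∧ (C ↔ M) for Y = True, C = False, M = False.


Y = True, C = False, M = False
Step 1: Y ↔ C is true when Y and C have the same value. Result: False
Step 2: C ↔ M is true when C and M have the same value. Result: True
Step 3: False ∧ True = False

False
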